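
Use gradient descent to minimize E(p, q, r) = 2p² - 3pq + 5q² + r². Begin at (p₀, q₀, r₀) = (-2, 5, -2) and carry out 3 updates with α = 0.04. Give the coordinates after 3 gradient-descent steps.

(-0.300672, 0.84672, -1.557376)

∇E = (4p - 3q, -3p + 10q, 2r)
Step 1: at (-2, 5, -2), ∇E = (-23, 56, -4) → (-2, 5, -2) − 0.04·(-23, 56, -4) = (-1.08, 2.76, -1.84)
Step 2: at (-1.08, 2.76, -1.84), ∇E = (-12.6, 30.84, -3.68) → (-1.08, 2.76, -1.84) − 0.04·(-12.6, 30.84, -3.68) = (-0.576, 1.5264, -1.6928)
Step 3: at (-0.576, 1.5264, -1.6928), ∇E = (-6.8832, 16.992, -3.3856) → (-0.576, 1.5264, -1.6928) − 0.04·(-6.8832, 16.992, -3.3856) = (-0.300672, 0.84672, -1.557376)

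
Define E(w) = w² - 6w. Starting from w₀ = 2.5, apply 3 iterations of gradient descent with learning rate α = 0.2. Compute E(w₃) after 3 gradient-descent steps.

-8.988336

E′(w) = 2w - 6
Step 1: E′(2.5) = -1; w₁ = 2.5 − 0.2·(-1) = 2.7
Step 2: E′(2.7) = -0.6; w₂ = 2.7 − 0.2·(-0.6) = 2.82
Step 3: E′(2.82) = -0.36; w₃ = 2.82 − 0.2·(-0.36) = 2.892
E(2.892) = -8.988336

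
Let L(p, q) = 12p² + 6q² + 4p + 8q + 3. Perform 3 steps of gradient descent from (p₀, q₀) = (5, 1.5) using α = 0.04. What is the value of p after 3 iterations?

∇L = (24p + 4, 12q + 8)
(p₁, q₁) = (5, 1.5) − 0.04·(124, 26) = (0.04, 0.46)
(p₂, q₂) = (0.04, 0.46) − 0.04·(4.96, 13.52) = (-0.1584, -0.0808)
(p₃, q₃) = (-0.1584, -0.0808) − 0.04·(0.1984, 7.0304) = (-0.166336, -0.362016)
p = -0.166336

-0.166336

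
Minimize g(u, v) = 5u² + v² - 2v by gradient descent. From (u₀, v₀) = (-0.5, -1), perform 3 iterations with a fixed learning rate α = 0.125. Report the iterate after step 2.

∇g = (10u, 2v - 2)
(u₁, v₁) = (-0.5, -1) − 0.125·(-5, -4) = (0.125, -0.5)
(u₂, v₂) = (0.125, -0.5) − 0.125·(1.25, -3) = (-0.03125, -0.125)

(-0.03125, -0.125)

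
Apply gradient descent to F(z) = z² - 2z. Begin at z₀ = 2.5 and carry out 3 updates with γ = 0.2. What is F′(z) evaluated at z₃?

F′(z) = 2z - 2
Step 1: F′(2.5) = 3; z₁ = 2.5 − 0.2·3 = 1.9
Step 2: F′(1.9) = 1.8; z₂ = 1.9 − 0.2·1.8 = 1.54
Step 3: F′(1.54) = 1.08; z₃ = 1.54 − 0.2·1.08 = 1.324
F′(z) at (1.324) = 0.648

0.648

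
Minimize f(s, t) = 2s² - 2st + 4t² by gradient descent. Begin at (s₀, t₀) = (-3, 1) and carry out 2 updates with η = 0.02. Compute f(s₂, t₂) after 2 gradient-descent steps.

∇f = (4s - 2t, -2s + 8t)
(s₁, t₁) = (-3, 1) − 0.02·(-14, 14) = (-2.72, 0.72)
(s₂, t₂) = (-2.72, 0.72) − 0.02·(-12.32, 11.2) = (-2.4736, 0.496)
f(-2.4736, 0.496) = 15.67526912

15.67526912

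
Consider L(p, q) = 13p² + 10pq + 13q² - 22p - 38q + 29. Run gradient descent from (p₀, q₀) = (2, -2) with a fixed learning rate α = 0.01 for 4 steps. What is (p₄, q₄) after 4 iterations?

∇L = (26p + 10q - 22, 10p + 26q - 38)
Step 1: at (2, -2), ∇L = (10, -70) → (2, -2) − 0.01·(10, -70) = (1.9, -1.3)
Step 2: at (1.9, -1.3), ∇L = (14.4, -52.8) → (1.9, -1.3) − 0.01·(14.4, -52.8) = (1.756, -0.772)
Step 3: at (1.756, -0.772), ∇L = (15.936, -40.512) → (1.756, -0.772) − 0.01·(15.936, -40.512) = (1.59664, -0.36688)
Step 4: at (1.59664, -0.36688), ∇L = (15.84384, -31.57248) → (1.59664, -0.36688) − 0.01·(15.84384, -31.57248) = (1.4382016, -0.0511552)

(1.4382016, -0.0511552)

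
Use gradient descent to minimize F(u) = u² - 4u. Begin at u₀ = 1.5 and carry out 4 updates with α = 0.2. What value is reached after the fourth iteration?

1.9352

F′(u) = 2u - 4
Step 1: F′(1.5) = -1; u₁ = 1.5 − 0.2·(-1) = 1.7
Step 2: F′(1.7) = -0.6; u₂ = 1.7 − 0.2·(-0.6) = 1.82
Step 3: F′(1.82) = -0.36; u₃ = 1.82 − 0.2·(-0.36) = 1.892
Step 4: F′(1.892) = -0.216; u₄ = 1.892 − 0.2·(-0.216) = 1.9352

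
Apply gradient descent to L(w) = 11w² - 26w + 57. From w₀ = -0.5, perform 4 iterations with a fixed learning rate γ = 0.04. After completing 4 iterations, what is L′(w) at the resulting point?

-0.00767232

L′(w) = 22w - 26
w₁ = -0.5 − 0.04·(-37) = 0.98
w₂ = 0.98 − 0.04·(-4.44) = 1.1576
w₃ = 1.1576 − 0.04·(-0.5328) = 1.178912
w₄ = 1.178912 − 0.04·(-0.063936) = 1.18146944
L′(w) at (1.18146944) = -0.00767232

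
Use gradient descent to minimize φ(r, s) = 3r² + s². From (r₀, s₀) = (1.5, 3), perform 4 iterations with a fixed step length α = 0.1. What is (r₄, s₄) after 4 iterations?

∇φ = (6r, 2s)
(r₁, s₁) = (1.5, 3) − 0.1·(9, 6) = (0.6, 2.4)
(r₂, s₂) = (0.6, 2.4) − 0.1·(3.6, 4.8) = (0.24, 1.92)
(r₃, s₃) = (0.24, 1.92) − 0.1·(1.44, 3.84) = (0.096, 1.536)
(r₄, s₄) = (0.096, 1.536) − 0.1·(0.576, 3.072) = (0.0384, 1.2288)

(0.0384, 1.2288)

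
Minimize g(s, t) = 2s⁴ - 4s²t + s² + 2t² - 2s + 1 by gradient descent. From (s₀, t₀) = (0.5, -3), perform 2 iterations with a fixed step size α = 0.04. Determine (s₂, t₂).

∇g = (8s³ - 8st + 2s - 2, -4s² + 4t)
(s₁, t₁) = (0.5, -3) − 0.04·(12, -13) = (0.02, -2.48)
(s₂, t₂) = (0.02, -2.48) − 0.04·(-1.563136, -9.9216) = (0.08252544, -2.083136)

(0.08252544, -2.083136)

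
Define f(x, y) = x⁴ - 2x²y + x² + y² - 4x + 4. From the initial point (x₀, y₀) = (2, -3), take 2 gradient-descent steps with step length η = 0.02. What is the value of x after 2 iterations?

∇f = (4x³ - 4xy + 2x - 4, -2x² + 2y)
(x₁, y₁) = (2, -3) − 0.02·(56, -14) = (0.88, -2.72)
(x₂, y₂) = (0.88, -2.72) − 0.02·(10.060288, -6.9888) = (0.67879424, -2.580224)
x = 0.67879424

0.67879424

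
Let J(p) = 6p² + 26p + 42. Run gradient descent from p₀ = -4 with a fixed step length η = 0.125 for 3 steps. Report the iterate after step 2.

-2.625

J′(p) = 12p + 26
p₁ = -4 − 0.125·(-22) = -1.25
p₂ = -1.25 − 0.125·11 = -2.625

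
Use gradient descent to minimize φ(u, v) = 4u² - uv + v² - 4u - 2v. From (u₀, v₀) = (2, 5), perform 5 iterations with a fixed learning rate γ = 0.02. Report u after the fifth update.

1.47087656

∇φ = (8u - v - 4, -u + 2v - 2)
(u₁, v₁) = (2, 5) − 0.02·(7, 6) = (1.86, 4.88)
(u₂, v₂) = (1.86, 4.88) − 0.02·(6, 5.9) = (1.74, 4.762)
(u₃, v₃) = (1.74, 4.762) − 0.02·(5.158, 5.784) = (1.63684, 4.64632)
(u₄, v₄) = (1.63684, 4.64632) − 0.02·(4.4484, 5.6558) = (1.547872, 4.533204)
(u₅, v₅) = (1.547872, 4.533204) − 0.02·(3.849772, 5.518536) = (1.47087656, 4.42283328)
u = 1.47087656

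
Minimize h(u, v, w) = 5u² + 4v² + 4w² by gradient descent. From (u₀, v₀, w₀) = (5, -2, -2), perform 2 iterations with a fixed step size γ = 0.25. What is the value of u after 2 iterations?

∇h = (10u, 8v, 8w)
(u₁, v₁, w₁) = (5, -2, -2) − 0.25·(50, -16, -16) = (-7.5, 2, 2)
(u₂, v₂, w₂) = (-7.5, 2, 2) − 0.25·(-75, 16, 16) = (11.25, -2, -2)
u = 11.25

11.25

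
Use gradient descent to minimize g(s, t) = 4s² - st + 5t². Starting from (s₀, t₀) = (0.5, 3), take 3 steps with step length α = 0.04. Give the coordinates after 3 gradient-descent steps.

(0.306624, 0.681664)

∇g = (8s - t, -s + 10t)
Step 1: at (0.5, 3), ∇g = (1, 29.5) → (0.5, 3) − 0.04·(1, 29.5) = (0.46, 1.82)
Step 2: at (0.46, 1.82), ∇g = (1.86, 17.74) → (0.46, 1.82) − 0.04·(1.86, 17.74) = (0.3856, 1.1104)
Step 3: at (0.3856, 1.1104), ∇g = (1.9744, 10.7184) → (0.3856, 1.1104) − 0.04·(1.9744, 10.7184) = (0.306624, 0.681664)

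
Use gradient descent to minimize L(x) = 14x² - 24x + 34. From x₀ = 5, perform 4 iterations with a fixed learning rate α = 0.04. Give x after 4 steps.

L′(x) = 28x - 24
Step 1: L′(5) = 116; x₁ = 5 − 0.04·116 = 0.36
Step 2: L′(0.36) = -13.92; x₂ = 0.36 − 0.04·(-13.92) = 0.9168
Step 3: L′(0.9168) = 1.6704; x₃ = 0.9168 − 0.04·1.6704 = 0.849984
Step 4: L′(0.849984) = -0.200448; x₄ = 0.849984 − 0.04·(-0.200448) = 0.85800192

0.85800192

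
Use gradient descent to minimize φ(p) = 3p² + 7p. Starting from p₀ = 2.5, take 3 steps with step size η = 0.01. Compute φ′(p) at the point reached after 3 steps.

φ′(p) = 6p + 7
Step 1: φ′(2.5) = 22; p₁ = 2.5 − 0.01·22 = 2.28
Step 2: φ′(2.28) = 20.68; p₂ = 2.28 − 0.01·20.68 = 2.0732
Step 3: φ′(2.0732) = 19.4392; p₃ = 2.0732 − 0.01·19.4392 = 1.878808
φ′(p) at (1.878808) = 18.272848

18.272848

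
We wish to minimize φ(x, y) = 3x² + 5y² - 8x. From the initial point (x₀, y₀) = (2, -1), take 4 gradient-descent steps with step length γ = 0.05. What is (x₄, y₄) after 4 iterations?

∇φ = (6x - 8, 10y)
(x₁, y₁) = (2, -1) − 0.05·(4, -10) = (1.8, -0.5)
(x₂, y₂) = (1.8, -0.5) − 0.05·(2.8, -5) = (1.66, -0.25)
(x₃, y₃) = (1.66, -0.25) − 0.05·(1.96, -2.5) = (1.562, -0.125)
(x₄, y₄) = (1.562, -0.125) − 0.05·(1.372, -1.25) = (1.4934, -0.0625)

(1.4934, -0.0625)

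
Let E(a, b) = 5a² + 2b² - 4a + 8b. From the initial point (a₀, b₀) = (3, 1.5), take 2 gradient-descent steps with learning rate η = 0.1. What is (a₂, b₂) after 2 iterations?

(0.4, -0.74)

∇E = (10a - 4, 4b + 8)
(a₁, b₁) = (3, 1.5) − 0.1·(26, 14) = (0.4, 0.1)
(a₂, b₂) = (0.4, 0.1) − 0.1·(0, 8.4) = (0.4, -0.74)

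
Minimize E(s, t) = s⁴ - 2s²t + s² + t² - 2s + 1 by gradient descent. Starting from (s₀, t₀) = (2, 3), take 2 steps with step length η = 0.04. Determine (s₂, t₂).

(1.68512, 3.0384)

∇E = (4s³ - 4st + 2s - 2, -2s² + 2t)
(s₁, t₁) = (2, 3) − 0.04·(10, -2) = (1.6, 3.08)
(s₂, t₂) = (1.6, 3.08) − 0.04·(-2.128, 1.04) = (1.68512, 3.0384)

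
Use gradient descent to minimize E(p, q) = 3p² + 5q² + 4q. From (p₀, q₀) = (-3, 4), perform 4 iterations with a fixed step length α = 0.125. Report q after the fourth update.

∇E = (6p, 10q + 4)
Step 1: at (-3, 4), ∇E = (-18, 44) → (-3, 4) − 0.125·(-18, 44) = (-0.75, -1.5)
Step 2: at (-0.75, -1.5), ∇E = (-4.5, -11) → (-0.75, -1.5) − 0.125·(-4.5, -11) = (-0.1875, -0.125)
Step 3: at (-0.1875, -0.125), ∇E = (-1.125, 2.75) → (-0.1875, -0.125) − 0.125·(-1.125, 2.75) = (-0.046875, -0.46875)
Step 4: at (-0.046875, -0.46875), ∇E = (-0.28125, -0.6875) → (-0.046875, -0.46875) − 0.125·(-0.28125, -0.6875) = (-0.01171875, -0.3828125)
q = -0.3828125

-0.3828125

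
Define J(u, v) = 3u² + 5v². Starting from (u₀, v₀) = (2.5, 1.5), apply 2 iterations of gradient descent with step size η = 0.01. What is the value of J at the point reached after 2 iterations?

22.020168

∇J = (6u, 10v)
Step 1: at (2.5, 1.5), ∇J = (15, 15) → (2.5, 1.5) − 0.01·(15, 15) = (2.35, 1.35)
Step 2: at (2.35, 1.35), ∇J = (14.1, 13.5) → (2.35, 1.35) − 0.01·(14.1, 13.5) = (2.209, 1.215)
J(2.209, 1.215) = 22.020168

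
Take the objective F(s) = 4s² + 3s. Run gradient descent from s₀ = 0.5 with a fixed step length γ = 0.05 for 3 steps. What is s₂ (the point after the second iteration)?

F′(s) = 8s + 3
Step 1: F′(0.5) = 7; s₁ = 0.5 − 0.05·7 = 0.15
Step 2: F′(0.15) = 4.2; s₂ = 0.15 − 0.05·4.2 = -0.06

-0.06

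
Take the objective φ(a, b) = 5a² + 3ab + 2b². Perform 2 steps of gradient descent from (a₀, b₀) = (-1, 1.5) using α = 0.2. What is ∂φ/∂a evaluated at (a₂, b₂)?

-6.04

∇φ = (10a + 3b, 3a + 4b)
(a₁, b₁) = (-1, 1.5) − 0.2·(-5.5, 3) = (0.1, 0.9)
(a₂, b₂) = (0.1, 0.9) − 0.2·(3.7, 3.9) = (-0.64, 0.12)
∂φ/∂a at (-0.64, 0.12) = -6.04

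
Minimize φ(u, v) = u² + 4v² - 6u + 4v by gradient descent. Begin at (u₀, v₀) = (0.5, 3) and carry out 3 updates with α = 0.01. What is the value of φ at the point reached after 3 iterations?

25.247909946256

∇φ = (2u - 6, 8v + 4)
(u₁, v₁) = (0.5, 3) − 0.01·(-5, 28) = (0.55, 2.72)
(u₂, v₂) = (0.55, 2.72) − 0.01·(-4.9, 25.76) = (0.599, 2.4624)
(u₃, v₃) = (0.599, 2.4624) − 0.01·(-4.802, 23.6992) = (0.64702, 2.225408)
φ(0.64702, 2.225408) = 25.247909946256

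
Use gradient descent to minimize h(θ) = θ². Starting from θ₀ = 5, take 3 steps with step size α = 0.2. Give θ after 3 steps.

h′(θ) = 2θ
Step 1: h′(5) = 10; θ₁ = 5 − 0.2·10 = 3
Step 2: h′(3) = 6; θ₂ = 3 − 0.2·6 = 1.8
Step 3: h′(1.8) = 3.6; θ₃ = 1.8 − 0.2·3.6 = 1.08

1.08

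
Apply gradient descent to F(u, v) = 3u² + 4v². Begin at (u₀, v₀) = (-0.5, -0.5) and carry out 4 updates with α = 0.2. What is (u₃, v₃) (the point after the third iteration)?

∇F = (6u, 8v)
(u₁, v₁) = (-0.5, -0.5) − 0.2·(-3, -4) = (0.1, 0.3)
(u₂, v₂) = (0.1, 0.3) − 0.2·(0.6, 2.4) = (-0.02, -0.18)
(u₃, v₃) = (-0.02, -0.18) − 0.2·(-0.12, -1.44) = (0.004, 0.108)

(0.004, 0.108)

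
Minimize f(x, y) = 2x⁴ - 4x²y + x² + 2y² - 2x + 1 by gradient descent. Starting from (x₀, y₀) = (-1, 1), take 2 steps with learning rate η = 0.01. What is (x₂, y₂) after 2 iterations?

∇f = (8x³ - 8xy + 2x - 2, -4x² + 4y)
Step 1: at (-1, 1), ∇f = (-4, 0) → (-1, 1) − 0.01·(-4, 0) = (-0.96, 1)
Step 2: at (-0.96, 1), ∇f = (-3.317888, 0.3136) → (-0.96, 1) − 0.01·(-3.317888, 0.3136) = (-0.92682112, 0.996864)

(-0.92682112, 0.996864)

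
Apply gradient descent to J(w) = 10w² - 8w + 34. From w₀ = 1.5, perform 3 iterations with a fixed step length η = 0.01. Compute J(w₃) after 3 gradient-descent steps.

J′(w) = 20w - 8
w₁ = 1.5 − 0.01·22 = 1.28
w₂ = 1.28 − 0.01·17.6 = 1.104
w₃ = 1.104 − 0.01·14.08 = 0.9632
J(0.9632) = 35.5719424

35.5719424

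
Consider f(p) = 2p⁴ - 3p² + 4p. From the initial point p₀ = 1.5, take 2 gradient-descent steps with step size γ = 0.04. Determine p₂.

0.53253504

f′(p) = 8p³ - 6p + 4
Step 1: f′(1.5) = 22; p₁ = 1.5 − 0.04·22 = 0.62
Step 2: f′(0.62) = 2.186624; p₂ = 0.62 − 0.04·2.186624 = 0.53253504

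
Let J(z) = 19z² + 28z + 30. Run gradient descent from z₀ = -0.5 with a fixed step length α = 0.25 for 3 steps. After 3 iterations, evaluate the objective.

J′(z) = 38z + 28
Step 1: J′(-0.5) = 9; z₁ = -0.5 − 0.25·9 = -2.75
Step 2: J′(-2.75) = -76.5; z₂ = -2.75 − 0.25·(-76.5) = 16.375
Step 3: J′(16.375) = 650.25; z₃ = 16.375 − 0.25·650.25 = -146.1875
J(-146.1875) = 401981.66796875

401981.66796875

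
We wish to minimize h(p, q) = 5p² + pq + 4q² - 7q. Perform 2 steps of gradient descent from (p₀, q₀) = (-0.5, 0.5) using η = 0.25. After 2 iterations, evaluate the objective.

6.587890625

∇h = (10p + q, p + 8q - 7)
Step 1: at (-0.5, 0.5), ∇h = (-4.5, -3.5) → (-0.5, 0.5) − 0.25·(-4.5, -3.5) = (0.625, 1.375)
Step 2: at (0.625, 1.375), ∇h = (7.625, 4.625) → (0.625, 1.375) − 0.25·(7.625, 4.625) = (-1.28125, 0.21875)
h(-1.28125, 0.21875) = 6.587890625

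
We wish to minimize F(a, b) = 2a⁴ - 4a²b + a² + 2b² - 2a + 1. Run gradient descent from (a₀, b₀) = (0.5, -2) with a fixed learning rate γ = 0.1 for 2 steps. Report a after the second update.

0.2456

∇F = (8a³ - 8ab + 2a - 2, -4a² + 4b)
Step 1: at (0.5, -2), ∇F = (8, -9) → (0.5, -2) − 0.1·(8, -9) = (-0.3, -1.1)
Step 2: at (-0.3, -1.1), ∇F = (-5.456, -4.76) → (-0.3, -1.1) − 0.1·(-5.456, -4.76) = (0.2456, -0.624)
a = 0.2456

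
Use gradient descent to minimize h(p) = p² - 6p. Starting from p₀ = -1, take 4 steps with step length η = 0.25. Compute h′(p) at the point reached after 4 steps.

h′(p) = 2p - 6
p₁ = -1 − 0.25·(-8) = 1
p₂ = 1 − 0.25·(-4) = 2
p₃ = 2 − 0.25·(-2) = 2.5
p₄ = 2.5 − 0.25·(-1) = 2.75
h′(p) at (2.75) = -0.5

-0.5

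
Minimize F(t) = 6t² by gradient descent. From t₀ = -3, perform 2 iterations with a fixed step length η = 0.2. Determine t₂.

-5.88

F′(t) = 12t
Step 1: F′(-3) = -36; t₁ = -3 − 0.2·(-36) = 4.2
Step 2: F′(4.2) = 50.4; t₂ = 4.2 − 0.2·50.4 = -5.88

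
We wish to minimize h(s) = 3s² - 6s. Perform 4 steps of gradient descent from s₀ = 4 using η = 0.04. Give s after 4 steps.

2.00086528

h′(s) = 6s - 6
s₁ = 4 − 0.04·18 = 3.28
s₂ = 3.28 − 0.04·13.68 = 2.7328
s₃ = 2.7328 − 0.04·10.3968 = 2.316928
s₄ = 2.316928 − 0.04·7.901568 = 2.00086528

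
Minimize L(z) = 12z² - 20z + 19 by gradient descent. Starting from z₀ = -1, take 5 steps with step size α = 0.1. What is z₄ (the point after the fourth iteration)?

L′(z) = 24z - 20
z₁ = -1 − 0.1·(-44) = 3.4
z₂ = 3.4 − 0.1·61.6 = -2.76
z₃ = -2.76 − 0.1·(-86.24) = 5.864
z₄ = 5.864 − 0.1·120.736 = -6.2096

-6.2096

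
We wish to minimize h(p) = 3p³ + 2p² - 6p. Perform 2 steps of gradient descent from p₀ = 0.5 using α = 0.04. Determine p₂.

0.601836

h′(p) = 9p² + 4p - 6
Step 1: h′(0.5) = -1.75; p₁ = 0.5 − 0.04·(-1.75) = 0.57
Step 2: h′(0.57) = -0.7959; p₂ = 0.57 − 0.04·(-0.7959) = 0.601836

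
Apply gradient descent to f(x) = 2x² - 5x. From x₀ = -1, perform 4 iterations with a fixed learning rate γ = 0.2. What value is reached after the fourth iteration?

f′(x) = 4x - 5
Step 1: f′(-1) = -9; x₁ = -1 − 0.2·(-9) = 0.8
Step 2: f′(0.8) = -1.8; x₂ = 0.8 − 0.2·(-1.8) = 1.16
Step 3: f′(1.16) = -0.36; x₃ = 1.16 − 0.2·(-0.36) = 1.232
Step 4: f′(1.232) = -0.072; x₄ = 1.232 − 0.2·(-0.072) = 1.2464

1.2464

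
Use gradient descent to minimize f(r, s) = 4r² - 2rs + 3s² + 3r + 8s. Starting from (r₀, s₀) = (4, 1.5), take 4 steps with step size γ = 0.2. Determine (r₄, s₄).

∇f = (8r - 2s + 3, -2r + 6s + 8)
Step 1: at (4, 1.5), ∇f = (32, 9) → (4, 1.5) − 0.2·(32, 9) = (-2.4, -0.3)
Step 2: at (-2.4, -0.3), ∇f = (-15.6, 11) → (-2.4, -0.3) − 0.2·(-15.6, 11) = (0.72, -2.5)
Step 3: at (0.72, -2.5), ∇f = (13.76, -8.44) → (0.72, -2.5) − 0.2·(13.76, -8.44) = (-2.032, -0.812)
Step 4: at (-2.032, -0.812), ∇f = (-11.632, 7.192) → (-2.032, -0.812) − 0.2·(-11.632, 7.192) = (0.2944, -2.2504)

(0.2944, -2.2504)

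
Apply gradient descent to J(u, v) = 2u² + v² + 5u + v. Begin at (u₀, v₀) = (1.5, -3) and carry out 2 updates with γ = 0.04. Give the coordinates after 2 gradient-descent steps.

∇J = (4u + 5, 2v + 1)
Step 1: at (1.5, -3), ∇J = (11, -5) → (1.5, -3) − 0.04·(11, -5) = (1.06, -2.8)
Step 2: at (1.06, -2.8), ∇J = (9.24, -4.6) → (1.06, -2.8) − 0.04·(9.24, -4.6) = (0.6904, -2.616)

(0.6904, -2.616)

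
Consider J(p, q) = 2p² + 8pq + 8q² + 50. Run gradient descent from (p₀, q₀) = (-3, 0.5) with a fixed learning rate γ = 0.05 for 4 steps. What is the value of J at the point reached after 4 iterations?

∇J = (4p + 8q, 8p + 16q)
(p₁, q₁) = (-3, 0.5) − 0.05·(-8, -16) = (-2.6, 1.3)
(p₂, q₂) = (-2.6, 1.3) − 0.05·(0, 0) = (-2.6, 1.3)
(p₃, q₃) = (-2.6, 1.3) − 0.05·(0, 0) = (-2.6, 1.3)
(p₄, q₄) = (-2.6, 1.3) − 0.05·(0, 0) = (-2.6, 1.3)
J(-2.6, 1.3) = 50

50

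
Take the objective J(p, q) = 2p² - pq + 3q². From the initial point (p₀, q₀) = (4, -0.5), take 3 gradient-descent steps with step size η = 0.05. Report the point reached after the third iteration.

∇J = (4p - q, -p + 6q)
(p₁, q₁) = (4, -0.5) − 0.05·(16.5, -7) = (3.175, -0.15)
(p₂, q₂) = (3.175, -0.15) − 0.05·(12.85, -4.075) = (2.5325, 0.05375)
(p₃, q₃) = (2.5325, 0.05375) − 0.05·(10.07625, -2.21) = (2.0286875, 0.16425)

(2.0286875, 0.16425)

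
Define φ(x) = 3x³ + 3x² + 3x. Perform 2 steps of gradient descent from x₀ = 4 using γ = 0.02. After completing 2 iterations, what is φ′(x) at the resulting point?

φ′(x) = 9x² + 6x + 3
Step 1: φ′(4) = 171; x₁ = 4 − 0.02·171 = 0.58
Step 2: φ′(0.58) = 9.5076; x₂ = 0.58 − 0.02·9.5076 = 0.389848
φ′(x) at (0.389848) = 6.706921167936

6.706921167936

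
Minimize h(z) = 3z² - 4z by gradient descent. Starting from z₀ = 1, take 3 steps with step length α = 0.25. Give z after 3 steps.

h′(z) = 6z - 4
z₁ = 1 − 0.25·2 = 0.5
z₂ = 0.5 − 0.25·(-1) = 0.75
z₃ = 0.75 − 0.25·0.5 = 0.625

0.625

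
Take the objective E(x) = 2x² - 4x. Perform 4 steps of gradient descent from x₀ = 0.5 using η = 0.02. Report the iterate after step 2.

0.5768

E′(x) = 4x - 4
Step 1: E′(0.5) = -2; x₁ = 0.5 − 0.02·(-2) = 0.54
Step 2: E′(0.54) = -1.84; x₂ = 0.54 − 0.02·(-1.84) = 0.5768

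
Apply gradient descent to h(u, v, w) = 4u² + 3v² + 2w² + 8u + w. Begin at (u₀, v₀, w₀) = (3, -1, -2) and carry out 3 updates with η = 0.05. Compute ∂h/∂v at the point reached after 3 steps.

-2.058

∇h = (8u + 8, 6v, 4w + 1)
(u₁, v₁, w₁) = (3, -1, -2) − 0.05·(32, -6, -7) = (1.4, -0.7, -1.65)
(u₂, v₂, w₂) = (1.4, -0.7, -1.65) − 0.05·(19.2, -4.2, -5.6) = (0.44, -0.49, -1.37)
(u₃, v₃, w₃) = (0.44, -0.49, -1.37) − 0.05·(11.52, -2.94, -4.48) = (-0.136, -0.343, -1.146)
∂h/∂v at (-0.136, -0.343, -1.146) = -2.058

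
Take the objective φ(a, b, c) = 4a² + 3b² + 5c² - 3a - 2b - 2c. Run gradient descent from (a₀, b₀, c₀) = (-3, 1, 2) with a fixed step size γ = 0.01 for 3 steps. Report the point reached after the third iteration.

(-2.253072, 0.887056, 1.5122)

∇φ = (8a - 3, 6b - 2, 10c - 2)
Step 1: at (-3, 1, 2), ∇φ = (-27, 4, 18) → (-3, 1, 2) − 0.01·(-27, 4, 18) = (-2.73, 0.96, 1.82)
Step 2: at (-2.73, 0.96, 1.82), ∇φ = (-24.84, 3.76, 16.2) → (-2.73, 0.96, 1.82) − 0.01·(-24.84, 3.76, 16.2) = (-2.4816, 0.9224, 1.658)
Step 3: at (-2.4816, 0.9224, 1.658), ∇φ = (-22.8528, 3.5344, 14.58) → (-2.4816, 0.9224, 1.658) − 0.01·(-22.8528, 3.5344, 14.58) = (-2.253072, 0.887056, 1.5122)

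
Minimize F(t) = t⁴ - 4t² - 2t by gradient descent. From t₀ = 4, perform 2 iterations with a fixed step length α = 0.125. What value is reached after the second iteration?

F′(t) = 4t³ - 8t - 2
Step 1: F′(4) = 222; t₁ = 4 − 0.125·222 = -23.75
Step 2: F′(-23.75) = -53397.9375; t₂ = -23.75 − 0.125·(-53397.9375) = 6650.9921875

6650.9921875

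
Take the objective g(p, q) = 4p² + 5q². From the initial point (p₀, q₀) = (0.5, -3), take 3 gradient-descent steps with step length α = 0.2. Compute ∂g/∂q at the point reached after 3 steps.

∇g = (8p, 10q)
Step 1: at (0.5, -3), ∇g = (4, -30) → (0.5, -3) − 0.2·(4, -30) = (-0.3, 3)
Step 2: at (-0.3, 3), ∇g = (-2.4, 30) → (-0.3, 3) − 0.2·(-2.4, 30) = (0.18, -3)
Step 3: at (0.18, -3), ∇g = (1.44, -30) → (0.18, -3) − 0.2·(1.44, -30) = (-0.108, 3)
∂g/∂q at (-0.108, 3) = 30

30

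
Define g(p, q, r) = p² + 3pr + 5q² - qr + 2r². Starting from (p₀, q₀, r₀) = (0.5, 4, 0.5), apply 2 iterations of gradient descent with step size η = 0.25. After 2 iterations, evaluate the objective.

420.779296875

∇g = (2p + 3r, 10q - r, 3p - q + 4r)
(p₁, q₁, r₁) = (0.5, 4, 0.5) − 0.25·(2.5, 39.5, -0.5) = (-0.125, -5.875, 0.625)
(p₂, q₂, r₂) = (-0.125, -5.875, 0.625) − 0.25·(1.625, -59.375, 8) = (-0.53125, 8.96875, -1.375)
g(-0.53125, 8.96875, -1.375) = 420.779296875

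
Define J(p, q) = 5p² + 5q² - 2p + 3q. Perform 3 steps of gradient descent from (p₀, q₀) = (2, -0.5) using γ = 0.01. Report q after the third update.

-0.4458

∇J = (10p - 2, 10q + 3)
(p₁, q₁) = (2, -0.5) − 0.01·(18, -2) = (1.82, -0.48)
(p₂, q₂) = (1.82, -0.48) − 0.01·(16.2, -1.8) = (1.658, -0.462)
(p₃, q₃) = (1.658, -0.462) − 0.01·(14.58, -1.62) = (1.5122, -0.4458)
q = -0.4458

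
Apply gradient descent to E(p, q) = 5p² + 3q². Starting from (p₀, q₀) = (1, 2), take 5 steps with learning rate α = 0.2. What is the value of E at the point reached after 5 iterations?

5.0000012288

∇E = (10p, 6q)
(p₁, q₁) = (1, 2) − 0.2·(10, 12) = (-1, -0.4)
(p₂, q₂) = (-1, -0.4) − 0.2·(-10, -2.4) = (1, 0.08)
(p₃, q₃) = (1, 0.08) − 0.2·(10, 0.48) = (-1, -0.016)
(p₄, q₄) = (-1, -0.016) − 0.2·(-10, -0.096) = (1, 0.0032)
(p₅, q₅) = (1, 0.0032) − 0.2·(10, 0.0192) = (-1, -0.00064)
E(-1, -0.00064) = 5.0000012288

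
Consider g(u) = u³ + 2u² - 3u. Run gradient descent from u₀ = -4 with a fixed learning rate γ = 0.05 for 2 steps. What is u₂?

g′(u) = 3u² + 4u - 3
u₁ = -4 − 0.05·29 = -5.45
u₂ = -5.45 − 0.05·64.3075 = -8.665375

-8.665375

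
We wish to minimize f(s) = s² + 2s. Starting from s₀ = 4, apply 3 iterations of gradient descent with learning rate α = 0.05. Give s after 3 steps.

2.645

f′(s) = 2s + 2
Step 1: f′(4) = 10; s₁ = 4 − 0.05·10 = 3.5
Step 2: f′(3.5) = 9; s₂ = 3.5 − 0.05·9 = 3.05
Step 3: f′(3.05) = 8.1; s₃ = 3.05 − 0.05·8.1 = 2.645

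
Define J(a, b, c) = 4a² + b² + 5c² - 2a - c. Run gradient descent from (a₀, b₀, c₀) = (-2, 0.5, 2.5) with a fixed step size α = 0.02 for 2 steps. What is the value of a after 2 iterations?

-1.3376

∇J = (8a - 2, 2b, 10c - 1)
Step 1: at (-2, 0.5, 2.5), ∇J = (-18, 1, 24) → (-2, 0.5, 2.5) − 0.02·(-18, 1, 24) = (-1.64, 0.48, 2.02)
Step 2: at (-1.64, 0.48, 2.02), ∇J = (-15.12, 0.96, 19.2) → (-1.64, 0.48, 2.02) − 0.02·(-15.12, 0.96, 19.2) = (-1.3376, 0.4608, 1.636)
a = -1.3376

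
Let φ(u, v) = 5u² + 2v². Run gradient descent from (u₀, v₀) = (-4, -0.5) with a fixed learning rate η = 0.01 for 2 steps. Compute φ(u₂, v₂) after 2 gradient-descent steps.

52.91267328

∇φ = (10u, 4v)
Step 1: at (-4, -0.5), ∇φ = (-40, -2) → (-4, -0.5) − 0.01·(-40, -2) = (-3.6, -0.48)
Step 2: at (-3.6, -0.48), ∇φ = (-36, -1.92) → (-3.6, -0.48) − 0.01·(-36, -1.92) = (-3.24, -0.4608)
φ(-3.24, -0.4608) = 52.91267328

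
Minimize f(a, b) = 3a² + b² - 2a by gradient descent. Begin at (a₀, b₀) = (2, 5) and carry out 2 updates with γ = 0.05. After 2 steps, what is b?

4.05

∇f = (6a - 2, 2b)
Step 1: at (2, 5), ∇f = (10, 10) → (2, 5) − 0.05·(10, 10) = (1.5, 4.5)
Step 2: at (1.5, 4.5), ∇f = (7, 9) → (1.5, 4.5) − 0.05·(7, 9) = (1.15, 4.05)
b = 4.05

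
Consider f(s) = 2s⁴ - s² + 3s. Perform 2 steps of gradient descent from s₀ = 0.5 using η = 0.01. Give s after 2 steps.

0.44109416

f′(s) = 8s³ - 2s + 3
s₁ = 0.5 − 0.01·3 = 0.47
s₂ = 0.47 − 0.01·2.890584 = 0.44109416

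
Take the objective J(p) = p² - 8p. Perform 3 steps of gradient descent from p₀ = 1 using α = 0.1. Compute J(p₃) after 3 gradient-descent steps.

-13.640704

J′(p) = 2p - 8
Step 1: J′(1) = -6; p₁ = 1 − 0.1·(-6) = 1.6
Step 2: J′(1.6) = -4.8; p₂ = 1.6 − 0.1·(-4.8) = 2.08
Step 3: J′(2.08) = -3.84; p₃ = 2.08 − 0.1·(-3.84) = 2.464
J(2.464) = -13.640704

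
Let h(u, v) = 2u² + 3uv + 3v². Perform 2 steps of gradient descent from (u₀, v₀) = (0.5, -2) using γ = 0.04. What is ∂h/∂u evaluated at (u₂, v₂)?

-0.864

∇h = (4u + 3v, 3u + 6v)
(u₁, v₁) = (0.5, -2) − 0.04·(-4, -10.5) = (0.66, -1.58)
(u₂, v₂) = (0.66, -1.58) − 0.04·(-2.1, -7.5) = (0.744, -1.28)
∂h/∂u at (0.744, -1.28) = -0.864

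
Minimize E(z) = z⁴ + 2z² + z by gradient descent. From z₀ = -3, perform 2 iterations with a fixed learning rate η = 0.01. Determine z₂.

E′(z) = 4z³ + 4z + 1
z₁ = -3 − 0.01·(-119) = -1.81
z₂ = -1.81 − 0.01·(-29.958964) = -1.51041036

-1.51041036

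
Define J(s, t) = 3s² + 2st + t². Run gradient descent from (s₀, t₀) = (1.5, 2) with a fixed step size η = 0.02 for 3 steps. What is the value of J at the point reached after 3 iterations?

7.370923754496

∇J = (6s + 2t, 2s + 2t)
(s₁, t₁) = (1.5, 2) − 0.02·(13, 7) = (1.24, 1.86)
(s₂, t₂) = (1.24, 1.86) − 0.02·(11.16, 6.2) = (1.0168, 1.736)
(s₃, t₃) = (1.0168, 1.736) − 0.02·(9.5728, 5.5056) = (0.825344, 1.625888)
J(0.825344, 1.625888) = 7.370923754496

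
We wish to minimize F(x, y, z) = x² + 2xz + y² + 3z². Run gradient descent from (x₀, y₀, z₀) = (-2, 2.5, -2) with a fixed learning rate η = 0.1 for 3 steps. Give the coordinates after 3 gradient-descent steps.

(-0.72, 1.28, 0.208)

∇F = (2x + 2z, 2y, 2x + 6z)
Step 1: at (-2, 2.5, -2), ∇F = (-8, 5, -16) → (-2, 2.5, -2) − 0.1·(-8, 5, -16) = (-1.2, 2, -0.4)
Step 2: at (-1.2, 2, -0.4), ∇F = (-3.2, 4, -4.8) → (-1.2, 2, -0.4) − 0.1·(-3.2, 4, -4.8) = (-0.88, 1.6, 0.08)
Step 3: at (-0.88, 1.6, 0.08), ∇F = (-1.6, 3.2, -1.28) → (-0.88, 1.6, 0.08) − 0.1·(-1.6, 3.2, -1.28) = (-0.72, 1.28, 0.208)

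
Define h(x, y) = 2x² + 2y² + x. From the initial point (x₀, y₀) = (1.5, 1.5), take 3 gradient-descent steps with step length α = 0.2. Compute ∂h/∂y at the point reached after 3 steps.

0.048

∇h = (4x + 1, 4y)
(x₁, y₁) = (1.5, 1.5) − 0.2·(7, 6) = (0.1, 0.3)
(x₂, y₂) = (0.1, 0.3) − 0.2·(1.4, 1.2) = (-0.18, 0.06)
(x₃, y₃) = (-0.18, 0.06) − 0.2·(0.28, 0.24) = (-0.236, 0.012)
∂h/∂y at (-0.236, 0.012) = 0.048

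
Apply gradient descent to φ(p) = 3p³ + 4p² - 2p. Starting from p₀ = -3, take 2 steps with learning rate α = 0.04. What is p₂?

-13.1904

φ′(p) = 9p² + 8p - 2
Step 1: φ′(-3) = 55; p₁ = -3 − 0.04·55 = -5.2
Step 2: φ′(-5.2) = 199.76; p₂ = -5.2 − 0.04·199.76 = -13.1904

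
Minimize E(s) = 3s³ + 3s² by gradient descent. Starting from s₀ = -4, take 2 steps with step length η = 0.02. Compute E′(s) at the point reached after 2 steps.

E′(s) = 9s² + 6s
Step 1: E′(-4) = 120; s₁ = -4 − 0.02·120 = -6.4
Step 2: E′(-6.4) = 330.24; s₂ = -6.4 − 0.02·330.24 = -13.0048
E′(s) at (-13.0048) = 1444.09460736

1444.09460736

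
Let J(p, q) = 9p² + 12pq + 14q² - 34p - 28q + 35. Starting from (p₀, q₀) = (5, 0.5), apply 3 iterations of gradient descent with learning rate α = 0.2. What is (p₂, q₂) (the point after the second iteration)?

(46.92, 63.38)

∇J = (18p + 12q - 34, 12p + 28q - 28)
(p₁, q₁) = (5, 0.5) − 0.2·(62, 46) = (-7.4, -8.7)
(p₂, q₂) = (-7.4, -8.7) − 0.2·(-271.6, -360.4) = (46.92, 63.38)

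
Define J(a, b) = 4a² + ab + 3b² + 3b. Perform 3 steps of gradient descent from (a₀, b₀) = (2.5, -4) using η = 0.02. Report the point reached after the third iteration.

(1.665152, -3.000316)

∇J = (8a + b, a + 6b + 3)
(a₁, b₁) = (2.5, -4) − 0.02·(16, -18.5) = (2.18, -3.63)
(a₂, b₂) = (2.18, -3.63) − 0.02·(13.81, -16.6) = (1.9038, -3.298)
(a₃, b₃) = (1.9038, -3.298) − 0.02·(11.9324, -14.8842) = (1.665152, -3.000316)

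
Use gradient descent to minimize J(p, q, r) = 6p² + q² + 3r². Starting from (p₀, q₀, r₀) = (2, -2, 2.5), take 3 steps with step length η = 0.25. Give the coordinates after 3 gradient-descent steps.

(-16, -0.25, -0.3125)

∇J = (12p, 2q, 6r)
Step 1: at (2, -2, 2.5), ∇J = (24, -4, 15) → (2, -2, 2.5) − 0.25·(24, -4, 15) = (-4, -1, -1.25)
Step 2: at (-4, -1, -1.25), ∇J = (-48, -2, -7.5) → (-4, -1, -1.25) − 0.25·(-48, -2, -7.5) = (8, -0.5, 0.625)
Step 3: at (8, -0.5, 0.625), ∇J = (96, -1, 3.75) → (8, -0.5, 0.625) − 0.25·(96, -1, 3.75) = (-16, -0.25, -0.3125)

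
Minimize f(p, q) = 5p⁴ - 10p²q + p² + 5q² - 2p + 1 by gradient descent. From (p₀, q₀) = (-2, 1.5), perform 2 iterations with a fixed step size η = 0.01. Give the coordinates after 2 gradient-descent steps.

(-1.0640832, 1.66336)

∇f = (20p³ - 20pq + 2p - 2, -10p² + 10q)
Step 1: at (-2, 1.5), ∇f = (-106, -25) → (-2, 1.5) − 0.01·(-106, -25) = (-0.94, 1.75)
Step 2: at (-0.94, 1.75), ∇f = (12.40832, 8.664) → (-0.94, 1.75) − 0.01·(12.40832, 8.664) = (-1.0640832, 1.66336)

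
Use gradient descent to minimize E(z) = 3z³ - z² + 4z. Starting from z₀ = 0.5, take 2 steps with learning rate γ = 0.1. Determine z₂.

E′(z) = 9z² - 2z + 4
z₁ = 0.5 − 0.1·5.25 = -0.025
z₂ = -0.025 − 0.1·4.055625 = -0.4305625

-0.4305625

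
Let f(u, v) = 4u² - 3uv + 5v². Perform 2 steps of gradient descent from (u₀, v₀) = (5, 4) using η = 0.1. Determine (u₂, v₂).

∇f = (8u - 3v, -3u + 10v)
Step 1: at (5, 4), ∇f = (28, 25) → (5, 4) − 0.1·(28, 25) = (2.2, 1.5)
Step 2: at (2.2, 1.5), ∇f = (13.1, 8.4) → (2.2, 1.5) − 0.1·(13.1, 8.4) = (0.89, 0.66)

(0.89, 0.66)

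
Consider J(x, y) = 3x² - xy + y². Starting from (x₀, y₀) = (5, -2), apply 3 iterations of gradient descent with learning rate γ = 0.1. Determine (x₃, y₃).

∇J = (6x - y, -x + 2y)
(x₁, y₁) = (5, -2) − 0.1·(32, -9) = (1.8, -1.1)
(x₂, y₂) = (1.8, -1.1) − 0.1·(11.9, -4) = (0.61, -0.7)
(x₃, y₃) = (0.61, -0.7) − 0.1·(4.36, -2.01) = (0.174, -0.499)

(0.174, -0.499)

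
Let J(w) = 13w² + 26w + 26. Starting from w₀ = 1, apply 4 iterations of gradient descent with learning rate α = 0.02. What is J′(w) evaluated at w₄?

J′(w) = 26w + 26
Step 1: J′(1) = 52; w₁ = 1 − 0.02·52 = -0.04
Step 2: J′(-0.04) = 24.96; w₂ = -0.04 − 0.02·24.96 = -0.5392
Step 3: J′(-0.5392) = 11.9808; w₃ = -0.5392 − 0.02·11.9808 = -0.778816
Step 4: J′(-0.778816) = 5.750784; w₄ = -0.778816 − 0.02·5.750784 = -0.89383168
J′(w) at (-0.89383168) = 2.76037632

2.76037632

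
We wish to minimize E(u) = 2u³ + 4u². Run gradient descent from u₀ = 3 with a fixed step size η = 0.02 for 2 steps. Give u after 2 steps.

E′(u) = 6u² + 8u
Step 1: E′(3) = 78; u₁ = 3 − 0.02·78 = 1.44
Step 2: E′(1.44) = 23.9616; u₂ = 1.44 − 0.02·23.9616 = 0.960768

0.960768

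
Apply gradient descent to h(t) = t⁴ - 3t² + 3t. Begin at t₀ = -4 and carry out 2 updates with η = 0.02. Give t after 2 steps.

0.57399104

h′(t) = 4t³ - 6t + 3
t₁ = -4 − 0.02·(-229) = 0.58
t₂ = 0.58 − 0.02·0.300448 = 0.57399104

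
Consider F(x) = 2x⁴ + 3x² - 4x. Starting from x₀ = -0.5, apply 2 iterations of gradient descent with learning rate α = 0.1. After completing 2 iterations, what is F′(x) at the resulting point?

-0.019169312768

F′(x) = 8x³ + 6x - 4
Step 1: F′(-0.5) = -8; x₁ = -0.5 − 0.1·(-8) = 0.3
Step 2: F′(0.3) = -1.984; x₂ = 0.3 − 0.1·(-1.984) = 0.4984
F′(x) at (0.4984) = -0.019169312768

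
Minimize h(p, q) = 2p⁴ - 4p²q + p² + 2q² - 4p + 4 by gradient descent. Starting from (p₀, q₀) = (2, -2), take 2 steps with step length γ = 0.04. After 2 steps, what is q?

∇h = (8p³ - 8pq + 2p - 4, -4p² + 4q)
Step 1: at (2, -2), ∇h = (96, -24) → (2, -2) − 0.04·(96, -24) = (-1.84, -1.04)
Step 2: at (-1.84, -1.04), ∇h = (-72.824832, -17.7024) → (-1.84, -1.04) − 0.04·(-72.824832, -17.7024) = (1.07299328, -0.331904)
q = -0.331904

-0.331904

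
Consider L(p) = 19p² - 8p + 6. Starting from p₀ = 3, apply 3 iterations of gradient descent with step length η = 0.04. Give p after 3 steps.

L′(p) = 38p - 8
Step 1: L′(3) = 106; p₁ = 3 − 0.04·106 = -1.24
Step 2: L′(-1.24) = -55.12; p₂ = -1.24 − 0.04·(-55.12) = 0.9648
Step 3: L′(0.9648) = 28.6624; p₃ = 0.9648 − 0.04·28.6624 = -0.181696

-0.181696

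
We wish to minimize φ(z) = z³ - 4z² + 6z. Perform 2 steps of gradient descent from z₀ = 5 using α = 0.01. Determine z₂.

φ′(z) = 3z² - 8z + 6
Step 1: φ′(5) = 41; z₁ = 5 − 0.01·41 = 4.59
Step 2: φ′(4.59) = 32.4843; z₂ = 4.59 − 0.01·32.4843 = 4.265157

4.265157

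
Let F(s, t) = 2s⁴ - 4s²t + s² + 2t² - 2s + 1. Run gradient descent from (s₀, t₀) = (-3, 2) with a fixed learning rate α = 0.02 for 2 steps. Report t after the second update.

2.376832

∇F = (8s³ - 8st + 2s - 2, -4s² + 4t)
(s₁, t₁) = (-3, 2) − 0.02·(-176, -28) = (0.52, 2.56)
(s₂, t₂) = (0.52, 2.56) − 0.02·(-10.484736, 9.1584) = (0.72969472, 2.376832)
t = 2.376832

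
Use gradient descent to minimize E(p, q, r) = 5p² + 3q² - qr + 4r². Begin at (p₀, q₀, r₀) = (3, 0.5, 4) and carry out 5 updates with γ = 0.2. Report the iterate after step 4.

(3, -0.2912, 0.704)

∇E = (10p, 6q - r, -q + 8r)
(p₁, q₁, r₁) = (3, 0.5, 4) − 0.2·(30, -1, 31.5) = (-3, 0.7, -2.3)
(p₂, q₂, r₂) = (-3, 0.7, -2.3) − 0.2·(-30, 6.5, -19.1) = (3, -0.6, 1.52)
(p₃, q₃, r₃) = (3, -0.6, 1.52) − 0.2·(30, -5.12, 12.76) = (-3, 0.424, -1.032)
(p₄, q₄, r₄) = (-3, 0.424, -1.032) − 0.2·(-30, 3.576, -8.68) = (3, -0.2912, 0.704)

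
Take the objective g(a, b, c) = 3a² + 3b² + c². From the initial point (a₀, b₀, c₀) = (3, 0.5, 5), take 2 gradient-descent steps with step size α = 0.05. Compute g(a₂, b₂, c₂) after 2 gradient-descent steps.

23.065275

∇g = (6a, 6b, 2c)
Step 1: at (3, 0.5, 5), ∇g = (18, 3, 10) → (3, 0.5, 5) − 0.05·(18, 3, 10) = (2.1, 0.35, 4.5)
Step 2: at (2.1, 0.35, 4.5), ∇g = (12.6, 2.1, 9) → (2.1, 0.35, 4.5) − 0.05·(12.6, 2.1, 9) = (1.47, 0.245, 4.05)
g(1.47, 0.245, 4.05) = 23.065275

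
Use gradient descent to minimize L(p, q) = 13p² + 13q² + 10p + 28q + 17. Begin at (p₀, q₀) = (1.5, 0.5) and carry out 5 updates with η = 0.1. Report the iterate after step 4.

∇L = (26p + 10, 26q + 28)
(p₁, q₁) = (1.5, 0.5) − 0.1·(49, 41) = (-3.4, -3.6)
(p₂, q₂) = (-3.4, -3.6) − 0.1·(-78.4, -65.6) = (4.44, 2.96)
(p₃, q₃) = (4.44, 2.96) − 0.1·(125.44, 104.96) = (-8.104, -7.536)
(p₄, q₄) = (-8.104, -7.536) − 0.1·(-200.704, -167.936) = (11.9664, 9.2576)

(11.9664, 9.2576)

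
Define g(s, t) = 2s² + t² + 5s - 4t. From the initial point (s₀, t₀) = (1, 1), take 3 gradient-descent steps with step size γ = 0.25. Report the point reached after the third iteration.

∇g = (4s + 5, 2t - 4)
Step 1: at (1, 1), ∇g = (9, -2) → (1, 1) − 0.25·(9, -2) = (-1.25, 1.5)
Step 2: at (-1.25, 1.5), ∇g = (0, -1) → (-1.25, 1.5) − 0.25·(0, -1) = (-1.25, 1.75)
Step 3: at (-1.25, 1.75), ∇g = (0, -0.5) → (-1.25, 1.75) − 0.25·(0, -0.5) = (-1.25, 1.875)

(-1.25, 1.875)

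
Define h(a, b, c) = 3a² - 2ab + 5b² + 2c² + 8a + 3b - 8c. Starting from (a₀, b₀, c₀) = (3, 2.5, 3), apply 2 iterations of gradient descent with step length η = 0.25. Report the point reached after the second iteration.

∇h = (6a - 2b + 8, -2a + 10b + 3, 4c - 8)
Step 1: at (3, 2.5, 3), ∇h = (21, 22, 4) → (3, 2.5, 3) − 0.25·(21, 22, 4) = (-2.25, -3, 2)
Step 2: at (-2.25, -3, 2), ∇h = (0.5, -22.5, 0) → (-2.25, -3, 2) − 0.25·(0.5, -22.5, 0) = (-2.375, 2.625, 2)

(-2.375, 2.625, 2)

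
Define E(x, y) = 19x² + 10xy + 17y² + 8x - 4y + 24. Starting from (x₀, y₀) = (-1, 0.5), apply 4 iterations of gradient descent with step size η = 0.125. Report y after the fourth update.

-110.7890625

∇E = (38x + 10y + 8, 10x + 34y - 4)
Step 1: at (-1, 0.5), ∇E = (-25, 3) → (-1, 0.5) − 0.125·(-25, 3) = (2.125, 0.125)
Step 2: at (2.125, 0.125), ∇E = (90, 21.5) → (2.125, 0.125) − 0.125·(90, 21.5) = (-9.125, -2.5625)
Step 3: at (-9.125, -2.5625), ∇E = (-364.375, -182.375) → (-9.125, -2.5625) − 0.125·(-364.375, -182.375) = (36.421875, 20.234375)
Step 4: at (36.421875, 20.234375), ∇E = (1594.375, 1048.1875) → (36.421875, 20.234375) − 0.125·(1594.375, 1048.1875) = (-162.875, -110.7890625)
y = -110.7890625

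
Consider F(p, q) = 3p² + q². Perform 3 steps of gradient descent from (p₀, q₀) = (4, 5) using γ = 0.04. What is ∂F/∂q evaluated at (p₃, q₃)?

7.78688

∇F = (6p, 2q)
(p₁, q₁) = (4, 5) − 0.04·(24, 10) = (3.04, 4.6)
(p₂, q₂) = (3.04, 4.6) − 0.04·(18.24, 9.2) = (2.3104, 4.232)
(p₃, q₃) = (2.3104, 4.232) − 0.04·(13.8624, 8.464) = (1.755904, 3.89344)
∂F/∂q at (1.755904, 3.89344) = 7.78688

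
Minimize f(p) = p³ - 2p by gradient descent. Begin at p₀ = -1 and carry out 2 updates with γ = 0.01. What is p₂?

f′(p) = 3p² - 2
Step 1: f′(-1) = 1; p₁ = -1 − 0.01·1 = -1.01
Step 2: f′(-1.01) = 1.0603; p₂ = -1.01 − 0.01·1.0603 = -1.020603

-1.020603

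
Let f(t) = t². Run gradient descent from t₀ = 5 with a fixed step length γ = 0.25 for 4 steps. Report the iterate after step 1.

f′(t) = 2t
Step 1: f′(5) = 10; t₁ = 5 − 0.25·10 = 2.5

2.5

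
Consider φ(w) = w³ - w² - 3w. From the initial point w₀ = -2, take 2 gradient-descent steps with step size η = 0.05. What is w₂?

φ′(w) = 3w² - 2w - 3
Step 1: φ′(-2) = 13; w₁ = -2 − 0.05·13 = -2.65
Step 2: φ′(-2.65) = 23.3675; w₂ = -2.65 − 0.05·23.3675 = -3.818375

-3.818375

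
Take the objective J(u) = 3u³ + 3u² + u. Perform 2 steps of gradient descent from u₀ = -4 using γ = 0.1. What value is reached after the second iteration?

J′(u) = 9u² + 6u + 1
Step 1: J′(-4) = 121; u₁ = -4 − 0.1·121 = -16.1
Step 2: J′(-16.1) = 2237.29; u₂ = -16.1 − 0.1·2237.29 = -239.829

-239.829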